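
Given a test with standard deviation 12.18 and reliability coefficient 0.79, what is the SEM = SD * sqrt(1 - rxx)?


SEM = SD * sqrt(1 - rxx)
SEM = 12.18 * sqrt(1 - 0.79)
SEM = 12.18 * sqrt(0.21) = 12.18 * 0.458258
SEM = 5.5816

5.5816


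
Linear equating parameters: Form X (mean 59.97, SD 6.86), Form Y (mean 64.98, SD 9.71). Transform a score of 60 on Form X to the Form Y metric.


slope = SD_Y / SD_X = 9.71 / 6.86 ~ 1.4155
intercept = mean_Y - slope * mean_X = 64.98 - (9.71 / 6.86) * 59.97 ~ -19.9047
Y = slope * X + intercept. To avoid rounding drift from the rounded slope/intercept, evaluate the equivalent form Y = mean_Y + SD_Y * (X - mean_X) / SD_X at full precision:
Y = 64.98 + 9.71 * (60 - 59.97) / 6.86
Y = 64.98 + 9.71 * 0.03 / 6.86
Y = 64.98 + 0.2913 / 6.86
Y = 64.98 + 0.0425
Y = 65.0225

65.0225


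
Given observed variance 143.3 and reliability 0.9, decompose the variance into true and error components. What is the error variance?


var_true = rxx * var_obs = 0.9 * 143.3 = 128.97
var_error = var_obs - var_true
var_error = 143.3 - 128.97
var_error = 14.33

14.33


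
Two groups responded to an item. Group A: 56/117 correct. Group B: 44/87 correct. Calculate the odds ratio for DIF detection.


Odds_A = 56/61 = 0.918
Odds_B = 44/43 = 1.0233
OR = Odds_A / Odds_B = 0.918 / 1.0233
Exactly, OR = (56 * 43) / (61 * 44) = 2408 / 2684
OR = 0.8972

0.8972


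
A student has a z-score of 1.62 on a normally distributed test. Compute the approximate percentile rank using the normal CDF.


CDF(z) = 0.5 * (1 + erf(z/sqrt(2)))
erf(1.1455) = 0.8948
CDF = 0.9474
Percentile rank = 0.9474 * 100 = 94.74

94.74


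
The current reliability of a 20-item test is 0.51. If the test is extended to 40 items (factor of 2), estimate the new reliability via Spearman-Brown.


r_new = (n * rxx) / (1 + (n-1) * rxx)
r_new = (2 * 0.51) / (1 + 1 * 0.51)
r_new = 1.02 / 1.51
r_new = 0.6755

0.6755


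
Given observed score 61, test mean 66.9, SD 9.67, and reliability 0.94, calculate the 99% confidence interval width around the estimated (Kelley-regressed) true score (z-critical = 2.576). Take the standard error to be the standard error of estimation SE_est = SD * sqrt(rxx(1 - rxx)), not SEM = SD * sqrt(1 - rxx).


True score estimate = 0.94*61 + 0.06*66.9 = 61.354
SE_est = SD * sqrt(rxx * (1 - rxx)) = 9.67 * sqrt(0.94 * 0.06) = 9.67 * sqrt(0.0564) = 2.296498
CI = T_est +/- z * SE_est, so width = 2 * z * SE_est = 2 * 2.576 * 2.296498
Width = 11.8316

11.8316


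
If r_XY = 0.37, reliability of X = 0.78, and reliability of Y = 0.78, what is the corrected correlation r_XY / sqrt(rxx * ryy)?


r_corrected = rxy / sqrt(rxx * ryy)
= 0.37 / sqrt(0.78 * 0.78)
= 0.37 / sqrt(0.6084)
= 0.37 / 0.78
r_corrected = 0.4744

0.4744


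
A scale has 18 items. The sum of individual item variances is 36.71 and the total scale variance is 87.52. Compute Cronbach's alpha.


alpha = (k/(k-1)) * (1 - sum(si^2)/s_total^2)
= (18/17) * (1 - 36.71/87.52)
alpha = 0.6147

0.6147


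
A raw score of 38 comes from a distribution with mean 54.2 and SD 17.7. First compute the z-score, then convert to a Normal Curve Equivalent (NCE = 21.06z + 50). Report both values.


z = (X - mean) / SD = (38 - 54.2) / 17.7
z = -16.2 / 17.7
z = -0.9153
NCE = NCE = 21.06z + 50
Carry z at full precision (z = -16.2 / 17.7) into the conversion:
NCE = 21.06 * (-16.2 / 17.7) + 50 = -341.172 / 17.7 + 50
NCE = -19.2753 + 50
NCE = 30.7247

30.7247


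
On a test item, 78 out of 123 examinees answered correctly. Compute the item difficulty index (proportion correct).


Item difficulty p = number correct / total examinees
p = 78 / 123
p = 0.6341

0.6341


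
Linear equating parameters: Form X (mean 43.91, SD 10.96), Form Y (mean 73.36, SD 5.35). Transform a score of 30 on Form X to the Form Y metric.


slope = SD_Y / SD_X = 5.35 / 10.96 ~ 0.4881
intercept = mean_Y - slope * mean_X = 73.36 - (5.35 / 10.96) * 43.91 ~ 51.9258
Y = slope * X + intercept. To avoid rounding drift from the rounded slope/intercept, evaluate the equivalent form Y = mean_Y + SD_Y * (X - mean_X) / SD_X at full precision:
Y = 73.36 + 5.35 * (30 - 43.91) / 10.96
Y = 73.36 - 5.35 * 13.91 / 10.96
Y = 73.36 - 74.4185 / 10.96
Y = 73.36 - 6.79
Y = 66.57

66.57


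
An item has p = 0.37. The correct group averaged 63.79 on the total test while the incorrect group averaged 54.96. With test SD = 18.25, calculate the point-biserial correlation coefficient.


q = 1 - p = 0.63
rpb = ((M1 - M0) / SD) * sqrt(p * q)
rpb = ((63.79 - 54.96) / 18.25) * sqrt(0.37 * 0.63)
rpb = 0.2336

0.2336


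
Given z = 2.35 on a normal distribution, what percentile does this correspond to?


CDF(z) = 0.5 * (1 + erf(z/sqrt(2)))
erf(1.6617) = 0.9812
CDF = 0.9906
Percentile rank = 0.9906 * 100 = 99.06

99.06


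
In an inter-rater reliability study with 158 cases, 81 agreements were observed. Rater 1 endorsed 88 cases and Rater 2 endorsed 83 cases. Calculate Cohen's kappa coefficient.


P_o = 81/158 = 0.512658
P_e = (88*83 + 70*75) / 24964 = 0.502884
kappa = (P_o - P_e) / (1 - P_e)
kappa = (0.512658 - 0.502884) / (1 - 0.502884)
kappa = 0.0197

0.0197


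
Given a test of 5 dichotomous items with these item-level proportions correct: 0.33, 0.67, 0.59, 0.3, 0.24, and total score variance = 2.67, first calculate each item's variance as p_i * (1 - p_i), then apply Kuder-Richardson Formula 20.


For each item, compute p_i * q_i:
  Item 1: 0.33 * 0.67 = 0.2211
  Item 2: 0.67 * 0.33 = 0.2211
  Item 3: 0.59 * 0.41 = 0.2419
  Item 4: 0.3 * 0.7 = 0.21
  Item 5: 0.24 * 0.76 = 0.1824
Sum(p_i * q_i) = 0.2211 + 0.2211 + 0.2419 + 0.21 + 0.1824 = 1.0765
KR-20 = (k/(k-1)) * (1 - Sum(p_i*q_i) / Var_total)
= (5/4) * (1 - 1.0765/2.67)
= 1.25 * 0.5968
KR-20 = 0.746

0.746


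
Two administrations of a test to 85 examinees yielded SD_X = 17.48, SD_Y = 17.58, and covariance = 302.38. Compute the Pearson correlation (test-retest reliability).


r = cov(X,Y) / (SD_X * SD_Y)
r = 302.38 / (17.48 * 17.58)
r = 302.38 / 307.2984
r = 0.984

0.984


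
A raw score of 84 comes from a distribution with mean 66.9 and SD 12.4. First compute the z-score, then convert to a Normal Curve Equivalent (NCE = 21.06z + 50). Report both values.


z = (X - mean) / SD = (84 - 66.9) / 12.4
z = 17.1 / 12.4
z = 1.379
NCE = NCE = 21.06z + 50
Carry z at full precision (z = 17.1 / 12.4) into the conversion:
NCE = 21.06 * (17.1 / 12.4) + 50 = 360.126 / 12.4 + 50
NCE = 29.0424 + 50
NCE = 79.0424

79.0424


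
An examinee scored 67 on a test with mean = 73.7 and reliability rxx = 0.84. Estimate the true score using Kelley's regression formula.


T_est = rxx * X + (1 - rxx) * mean
T_est = 0.84 * 67 + 0.16 * 73.7
T_est = 56.28 + 11.792
T_est = 68.072

68.072


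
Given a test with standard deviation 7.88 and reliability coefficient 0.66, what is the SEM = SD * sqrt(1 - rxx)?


SEM = SD * sqrt(1 - rxx)
SEM = 7.88 * sqrt(1 - 0.66)
SEM = 7.88 * sqrt(0.34) = 7.88 * 0.583095
SEM = 4.5948

4.5948


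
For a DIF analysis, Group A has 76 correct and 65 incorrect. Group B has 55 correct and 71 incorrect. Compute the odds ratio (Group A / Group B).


Odds_A = 76/65 = 1.1692
Odds_B = 55/71 = 0.7746
OR = Odds_A / Odds_B = 1.1692 / 0.7746
Exactly, OR = (76 * 71) / (65 * 55) = 5396 / 3575
OR = 1.5094

1.5094


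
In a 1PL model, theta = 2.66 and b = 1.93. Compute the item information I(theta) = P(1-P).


P = 1/(1+exp(-(2.66-1.93))) = 0.6748
I = P*(1-P) = 0.6748 * 0.3252
I = 0.2194

0.2194


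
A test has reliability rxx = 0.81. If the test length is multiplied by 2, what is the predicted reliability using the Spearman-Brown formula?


r_new = (n * rxx) / (1 + (n-1) * rxx)
r_new = (2 * 0.81) / (1 + 1 * 0.81)
r_new = 1.62 / 1.81
r_new = 0.895

0.895


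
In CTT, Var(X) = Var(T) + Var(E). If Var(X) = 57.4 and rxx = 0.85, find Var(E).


var_true = rxx * var_obs = 0.85 * 57.4 = 48.79
var_error = var_obs - var_true
var_error = 57.4 - 48.79
var_error = 8.61

8.61


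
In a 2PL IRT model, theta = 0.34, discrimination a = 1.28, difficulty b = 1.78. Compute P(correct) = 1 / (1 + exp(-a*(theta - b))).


a*(theta - b) = 1.28 * (0.34 - 1.78) = -1.8432
exp(--1.8432) = 6.3167
P = 1 / (1 + 6.3167)
P = 0.1367

0.1367


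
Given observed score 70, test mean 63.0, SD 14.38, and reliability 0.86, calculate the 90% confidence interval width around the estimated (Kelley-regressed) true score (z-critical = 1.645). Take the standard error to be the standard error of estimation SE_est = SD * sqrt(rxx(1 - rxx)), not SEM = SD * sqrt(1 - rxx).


True score estimate = 0.86*70 + 0.14*63.0 = 69.02
SE_est = SD * sqrt(rxx * (1 - rxx)) = 14.38 * sqrt(0.86 * 0.14) = 14.38 * sqrt(0.1204) = 4.989674
CI = T_est +/- z * SE_est, so width = 2 * z * SE_est = 2 * 1.645 * 4.989674
Width = 16.416

16.416


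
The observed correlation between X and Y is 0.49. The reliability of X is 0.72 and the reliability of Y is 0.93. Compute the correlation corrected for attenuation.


r_corrected = rxy / sqrt(rxx * ryy)
= 0.49 / sqrt(0.72 * 0.93)
= 0.49 / sqrt(0.6696)
= 0.49 / 0.818291
r_corrected = 0.5988

0.5988


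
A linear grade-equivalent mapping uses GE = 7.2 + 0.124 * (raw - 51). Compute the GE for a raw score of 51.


raw - median = 51 - 51 = 0
slope * diff = 0.124 * 0 = 0.0
GE = 7.2 + 0.0
GE = 7.2

7.2


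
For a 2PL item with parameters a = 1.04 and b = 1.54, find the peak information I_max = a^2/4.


For 2PL, max info at theta = b = 1.54
I_max = a^2 / 4 = 1.04^2 / 4
= 1.0816 / 4
I_max = 0.2704

0.2704


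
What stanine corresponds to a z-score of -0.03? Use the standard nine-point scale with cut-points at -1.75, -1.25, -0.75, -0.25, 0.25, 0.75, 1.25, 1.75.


Stanine boundaries: [-1.75, -1.25, -0.75, -0.25, 0.25, 0.75, 1.25, 1.75]
z = -0.03
Check each boundary:
  z >= -1.75 -> could be stanine 2
  z >= -1.25 -> could be stanine 3
  z >= -0.75 -> could be stanine 4
  z >= -0.25 -> could be stanine 5
  z < 0.25
  z < 0.75
  z < 1.25
  z < 1.75
Highest qualifying boundary gives stanine = 5

5


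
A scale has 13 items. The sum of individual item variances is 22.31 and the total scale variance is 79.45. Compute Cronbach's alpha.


alpha = (k/(k-1)) * (1 - sum(si^2)/s_total^2)
= (13/12) * (1 - 22.31/79.45)
alpha = 0.7791

0.7791


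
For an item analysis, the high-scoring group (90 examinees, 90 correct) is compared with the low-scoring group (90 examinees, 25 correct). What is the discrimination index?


p_upper = 90/90 = 1.0
p_lower = 25/90 = 0.2778
D = 1.0 - 0.2778 = 0.7222

0.7222


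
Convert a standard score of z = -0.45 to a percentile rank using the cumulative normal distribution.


CDF(z) = 0.5 * (1 + erf(z/sqrt(2)))
erf(-0.3182) = -0.3473
CDF = 0.3264
Percentile rank = 0.3264 * 100 = 32.64

32.64


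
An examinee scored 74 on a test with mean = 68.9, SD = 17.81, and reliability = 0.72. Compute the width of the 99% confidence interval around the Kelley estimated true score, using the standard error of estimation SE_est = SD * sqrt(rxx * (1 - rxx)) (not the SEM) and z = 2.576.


True score estimate = 0.72*74 + 0.28*68.9 = 72.572
SE_est = SD * sqrt(rxx * (1 - rxx)) = 17.81 * sqrt(0.72 * 0.28) = 17.81 * sqrt(0.2016) = 7.99667
CI = T_est +/- z * SE_est, so width = 2 * z * SE_est = 2 * 2.576 * 7.99667
Width = 41.1988

41.1988


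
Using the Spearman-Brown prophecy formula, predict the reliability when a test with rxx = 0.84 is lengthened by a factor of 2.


r_new = (n * rxx) / (1 + (n-1) * rxx)
r_new = (2 * 0.84) / (1 + 1 * 0.84)
r_new = 1.68 / 1.84
r_new = 0.913

0.913


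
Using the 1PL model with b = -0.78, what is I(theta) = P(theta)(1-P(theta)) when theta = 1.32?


P = 1/(1+exp(-(1.32--0.78))) = 0.8909
I = P*(1-P) = 0.8909 * 0.1091
I = 0.0972

0.0972


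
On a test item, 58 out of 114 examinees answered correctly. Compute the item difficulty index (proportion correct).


Item difficulty p = number correct / total examinees
p = 58 / 114
p = 0.5088

0.5088


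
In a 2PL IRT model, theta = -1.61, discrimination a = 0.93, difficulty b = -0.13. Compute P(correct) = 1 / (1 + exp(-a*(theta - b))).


a*(theta - b) = 0.93 * (-1.61 - -0.13) = -1.3764
exp(--1.3764) = 3.9606
P = 1 / (1 + 3.9606)
P = 0.2016

0.2016


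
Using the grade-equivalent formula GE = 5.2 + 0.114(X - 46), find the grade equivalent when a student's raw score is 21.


raw - median = 21 - 46 = -25
slope * diff = 0.114 * -25 = -2.85
GE = 5.2 + -2.85
GE = 2.35

2.35


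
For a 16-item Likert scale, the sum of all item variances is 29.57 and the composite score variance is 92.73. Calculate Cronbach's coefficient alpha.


alpha = (k/(k-1)) * (1 - sum(si^2)/s_total^2)
= (16/15) * (1 - 29.57/92.73)
alpha = 0.7265

0.7265


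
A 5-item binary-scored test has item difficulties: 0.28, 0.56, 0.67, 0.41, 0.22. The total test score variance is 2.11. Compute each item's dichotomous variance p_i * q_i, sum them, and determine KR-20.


For each item, compute p_i * q_i:
  Item 1: 0.28 * 0.72 = 0.2016
  Item 2: 0.56 * 0.44 = 0.2464
  Item 3: 0.67 * 0.33 = 0.2211
  Item 4: 0.41 * 0.59 = 0.2419
  Item 5: 0.22 * 0.78 = 0.1716
Sum(p_i * q_i) = 0.2016 + 0.2464 + 0.2211 + 0.2419 + 0.1716 = 1.0826
KR-20 = (k/(k-1)) * (1 - Sum(p_i*q_i) / Var_total)
= (5/4) * (1 - 1.0826/2.11)
= 1.25 * 0.4869
KR-20 = 0.6086

0.6086


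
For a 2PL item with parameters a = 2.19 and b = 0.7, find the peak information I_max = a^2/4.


For 2PL, max info at theta = b = 0.7
I_max = a^2 / 4 = 2.19^2 / 4
= 4.7961 / 4
I_max = 1.199

1.199


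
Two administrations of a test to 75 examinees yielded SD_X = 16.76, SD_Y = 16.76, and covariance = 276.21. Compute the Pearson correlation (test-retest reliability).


r = cov(X,Y) / (SD_X * SD_Y)
r = 276.21 / (16.76 * 16.76)
r = 276.21 / 280.8976
r = 0.9833

0.9833


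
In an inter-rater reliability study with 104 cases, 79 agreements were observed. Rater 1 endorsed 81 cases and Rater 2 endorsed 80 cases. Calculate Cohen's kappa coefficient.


P_o = 79/104 = 0.759615
P_e = (81*80 + 23*24) / 10816 = 0.650148
kappa = (P_o - P_e) / (1 - P_e)
kappa = (0.759615 - 0.650148) / (1 - 0.650148)
kappa = 0.3129

0.3129


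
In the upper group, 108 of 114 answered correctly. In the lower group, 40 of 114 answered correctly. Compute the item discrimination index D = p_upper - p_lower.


p_upper = 108/114 = 0.9474
p_lower = 40/114 = 0.3509
D = 0.9474 - 0.3509 = 0.5965

0.5965


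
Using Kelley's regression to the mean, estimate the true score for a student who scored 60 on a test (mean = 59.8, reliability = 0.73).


T_est = rxx * X + (1 - rxx) * mean
T_est = 0.73 * 60 + 0.27 * 59.8
T_est = 43.8 + 16.146
T_est = 59.946

59.946


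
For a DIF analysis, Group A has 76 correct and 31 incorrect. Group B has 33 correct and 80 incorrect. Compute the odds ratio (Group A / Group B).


Odds_A = 76/31 = 2.4516
Odds_B = 33/80 = 0.4125
OR = Odds_A / Odds_B = 2.4516 / 0.4125
Exactly, OR = (76 * 80) / (31 * 33) = 6080 / 1023
OR = 5.9433

5.9433


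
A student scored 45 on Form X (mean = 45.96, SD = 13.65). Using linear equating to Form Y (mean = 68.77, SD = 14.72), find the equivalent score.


slope = SD_Y / SD_X = 14.72 / 13.65 ~ 1.0784
intercept = mean_Y - slope * mean_X = 68.77 - (14.72 / 13.65) * 45.96 ~ 19.2073
Y = slope * X + intercept. To avoid rounding drift from the rounded slope/intercept, evaluate the equivalent form Y = mean_Y + SD_Y * (X - mean_X) / SD_X at full precision:
Y = 68.77 + 14.72 * (45 - 45.96) / 13.65
Y = 68.77 - 14.72 * 0.96 / 13.65
Y = 68.77 - 14.1312 / 13.65
Y = 68.77 - 1.0353
Y = 67.7347

67.7347


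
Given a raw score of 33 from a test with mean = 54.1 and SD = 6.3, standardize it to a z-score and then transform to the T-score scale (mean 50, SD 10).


z = (X - mean) / SD = (33 - 54.1) / 6.3
z = -21.1 / 6.3
z = -3.3492
T-score = T = 50 + 10z
Carry z at full precision (z = -21.1 / 6.3) into the conversion:
T-score = 50 + 10 * (-21.1 / 6.3) = 50 + -211 / 6.3
T-score = 50 + -33.4921
T-score = 16.5079

16.5079


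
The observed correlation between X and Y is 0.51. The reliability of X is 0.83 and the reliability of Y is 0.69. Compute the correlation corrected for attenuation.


r_corrected = rxy / sqrt(rxx * ryy)
= 0.51 / sqrt(0.83 * 0.69)
= 0.51 / sqrt(0.5727)
= 0.51 / 0.756769
r_corrected = 0.6739

0.6739


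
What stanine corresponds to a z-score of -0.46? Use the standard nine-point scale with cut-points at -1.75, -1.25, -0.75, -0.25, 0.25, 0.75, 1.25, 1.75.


Stanine boundaries: [-1.75, -1.25, -0.75, -0.25, 0.25, 0.75, 1.25, 1.75]
z = -0.46
Check each boundary:
  z >= -1.75 -> could be stanine 2
  z >= -1.25 -> could be stanine 3
  z >= -0.75 -> could be stanine 4
  z < -0.25
  z < 0.25
  z < 0.75
  z < 1.25
  z < 1.75
Highest qualifying boundary gives stanine = 4

4


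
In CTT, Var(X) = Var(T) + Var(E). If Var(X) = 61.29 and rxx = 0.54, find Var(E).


var_true = rxx * var_obs = 0.54 * 61.29 = 33.0966
var_error = var_obs - var_true
var_error = 61.29 - 33.0966
var_error = 28.1934

28.1934


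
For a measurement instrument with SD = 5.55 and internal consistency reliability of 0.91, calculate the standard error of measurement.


SEM = SD * sqrt(1 - rxx)
SEM = 5.55 * sqrt(1 - 0.91)
SEM = 5.55 * sqrt(0.09) = 5.55 * 0.3
SEM = 1.665

1.665


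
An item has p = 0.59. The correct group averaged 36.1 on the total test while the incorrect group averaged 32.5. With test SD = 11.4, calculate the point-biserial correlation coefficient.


q = 1 - p = 0.41
rpb = ((M1 - M0) / SD) * sqrt(p * q)
rpb = ((36.1 - 32.5) / 11.4) * sqrt(0.59 * 0.41)
rpb = 0.1553

0.1553


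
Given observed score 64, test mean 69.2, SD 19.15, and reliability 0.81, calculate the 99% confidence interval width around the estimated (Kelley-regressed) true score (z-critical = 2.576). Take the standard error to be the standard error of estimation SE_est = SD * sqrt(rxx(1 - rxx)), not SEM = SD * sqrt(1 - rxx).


True score estimate = 0.81*64 + 0.19*69.2 = 64.988
SE_est = SD * sqrt(rxx * (1 - rxx)) = 19.15 * sqrt(0.81 * 0.19) = 19.15 * sqrt(0.1539) = 7.512562
CI = T_est +/- z * SE_est, so width = 2 * z * SE_est = 2 * 2.576 * 7.512562
Width = 38.7047

38.7047


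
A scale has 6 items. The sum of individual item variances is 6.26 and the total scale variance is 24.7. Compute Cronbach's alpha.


alpha = (k/(k-1)) * (1 - sum(si^2)/s_total^2)
= (6/5) * (1 - 6.26/24.7)
alpha = 0.8959

0.8959


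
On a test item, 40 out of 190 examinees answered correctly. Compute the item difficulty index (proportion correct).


Item difficulty p = number correct / total examinees
p = 40 / 190
p = 0.2105

0.2105


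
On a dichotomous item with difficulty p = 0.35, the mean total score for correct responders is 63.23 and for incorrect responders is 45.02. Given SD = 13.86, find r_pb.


q = 1 - p = 0.65
rpb = ((M1 - M0) / SD) * sqrt(p * q)
rpb = ((63.23 - 45.02) / 13.86) * sqrt(0.35 * 0.65)
rpb = 0.6267

0.6267


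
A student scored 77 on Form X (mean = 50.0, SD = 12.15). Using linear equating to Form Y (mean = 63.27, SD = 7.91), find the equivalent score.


slope = SD_Y / SD_X = 7.91 / 12.15 ~ 0.651
intercept = mean_Y - slope * mean_X = 63.27 - (7.91 / 12.15) * 50.0 ~ 30.7186
Y = slope * X + intercept. To avoid rounding drift from the rounded slope/intercept, evaluate the equivalent form Y = mean_Y + SD_Y * (X - mean_X) / SD_X at full precision:
Y = 63.27 + 7.91 * (77 - 50.0) / 12.15
Y = 63.27 + 7.91 * 27.0 / 12.15
Y = 63.27 + 213.57 / 12.15
Y = 63.27 + 17.5778
Y = 80.8478

80.8478


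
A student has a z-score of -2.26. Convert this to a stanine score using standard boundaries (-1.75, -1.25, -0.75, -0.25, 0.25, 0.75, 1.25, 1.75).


Stanine boundaries: [-1.75, -1.25, -0.75, -0.25, 0.25, 0.75, 1.25, 1.75]
z = -2.26
Check each boundary:
  z < -1.75
  z < -1.25
  z < -0.75
  z < -0.25
  z < 0.25
  z < 0.75
  z < 1.25
  z < 1.75
Highest qualifying boundary gives stanine = 1

1


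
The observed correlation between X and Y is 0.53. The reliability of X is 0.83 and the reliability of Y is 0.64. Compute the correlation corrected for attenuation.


r_corrected = rxy / sqrt(rxx * ryy)
= 0.53 / sqrt(0.83 * 0.64)
= 0.53 / sqrt(0.5312)
= 0.53 / 0.728835
r_corrected = 0.7272

0.7272


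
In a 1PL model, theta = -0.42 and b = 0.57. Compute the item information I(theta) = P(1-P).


P = 1/(1+exp(-(-0.42-0.57))) = 0.2709
I = P*(1-P) = 0.2709 * 0.7291
I = 0.1975

0.1975


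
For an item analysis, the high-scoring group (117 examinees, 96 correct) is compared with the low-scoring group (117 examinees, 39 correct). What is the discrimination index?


p_upper = 96/117 = 0.8205
p_lower = 39/117 = 0.3333
D = 0.8205 - 0.3333 = 0.4872

0.4872


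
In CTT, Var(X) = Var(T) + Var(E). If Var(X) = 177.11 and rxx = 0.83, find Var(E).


var_true = rxx * var_obs = 0.83 * 177.11 = 147.0013
var_error = var_obs - var_true
var_error = 177.11 - 147.0013
var_error = 30.1087

30.1087


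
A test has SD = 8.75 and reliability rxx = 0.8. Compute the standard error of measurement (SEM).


SEM = SD * sqrt(1 - rxx)
SEM = 8.75 * sqrt(1 - 0.8)
SEM = 8.75 * sqrt(0.2) = 8.75 * 0.447214
SEM = 3.9131

3.9131


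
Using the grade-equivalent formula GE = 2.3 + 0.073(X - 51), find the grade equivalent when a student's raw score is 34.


raw - median = 34 - 51 = -17
slope * diff = 0.073 * -17 = -1.241
GE = 2.3 + -1.241
GE = 1.059

1.059


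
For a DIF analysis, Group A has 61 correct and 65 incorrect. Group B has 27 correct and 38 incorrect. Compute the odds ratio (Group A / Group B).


Odds_A = 61/65 = 0.9385
Odds_B = 27/38 = 0.7105
OR = Odds_A / Odds_B = 0.9385 / 0.7105
Exactly, OR = (61 * 38) / (65 * 27) = 2318 / 1755
OR = 1.3208

1.3208


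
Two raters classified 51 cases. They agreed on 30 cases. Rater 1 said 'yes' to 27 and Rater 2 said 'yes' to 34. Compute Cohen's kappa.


P_o = 30/51 = 0.588235
P_e = (27*34 + 24*17) / 2601 = 0.509804
kappa = (P_o - P_e) / (1 - P_e)
kappa = (0.588235 - 0.509804) / (1 - 0.509804)
kappa = 0.16

0.16


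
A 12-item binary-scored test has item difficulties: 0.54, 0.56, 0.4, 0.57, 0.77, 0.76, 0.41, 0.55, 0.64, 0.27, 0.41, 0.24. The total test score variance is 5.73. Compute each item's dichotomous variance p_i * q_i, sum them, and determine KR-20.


For each item, compute p_i * q_i:
  Item 1: 0.54 * 0.46 = 0.2484
  Item 2: 0.56 * 0.44 = 0.2464
  Item 3: 0.4 * 0.6 = 0.24
  Item 4: 0.57 * 0.43 = 0.2451
  Item 5: 0.77 * 0.23 = 0.1771
  Item 6: 0.76 * 0.24 = 0.1824
  Item 7: 0.41 * 0.59 = 0.2419
  Item 8: 0.55 * 0.45 = 0.2475
  Item 9: 0.64 * 0.36 = 0.2304
  Item 10: 0.27 * 0.73 = 0.1971
  Item 11: 0.41 * 0.59 = 0.2419
  Item 12: 0.24 * 0.76 = 0.1824
Sum(p_i * q_i) = 0.2484 + 0.2464 + 0.24 + 0.2451 + 0.1771 + 0.1824 + 0.2419 + 0.2475 + 0.2304 + 0.1971 + 0.2419 + 0.1824 = 2.6806
KR-20 = (k/(k-1)) * (1 - Sum(p_i*q_i) / Var_total)
= (12/11) * (1 - 2.6806/5.73)
= 1.0909 * 0.5322
KR-20 = 0.5806

0.5806


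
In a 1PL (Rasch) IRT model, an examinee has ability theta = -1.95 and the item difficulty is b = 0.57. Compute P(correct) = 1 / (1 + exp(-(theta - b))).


theta - b = -1.95 - 0.57 = -2.52
exp(-(theta - b)) = exp(2.52) = 12.4286
P = 1 / (1 + 12.4286)
P = 0.0745

0.0745


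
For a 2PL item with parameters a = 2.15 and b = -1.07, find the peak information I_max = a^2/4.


For 2PL, max info at theta = b = -1.07
I_max = a^2 / 4 = 2.15^2 / 4
= 4.6225 / 4
I_max = 1.1556

1.1556


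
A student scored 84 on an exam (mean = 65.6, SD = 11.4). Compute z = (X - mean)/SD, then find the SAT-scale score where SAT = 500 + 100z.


z = (X - mean) / SD = (84 - 65.6) / 11.4
z = 18.4 / 11.4
z = 1.614
SAT-scale = SAT = 500 + 100z
Carry z at full precision (z = 18.4 / 11.4) into the conversion:
SAT-scale = 500 + 100 * (18.4 / 11.4) = 500 + 1840 / 11.4
SAT-scale = 500 + 161.4035
SAT-scale = 661.4035

661.4035


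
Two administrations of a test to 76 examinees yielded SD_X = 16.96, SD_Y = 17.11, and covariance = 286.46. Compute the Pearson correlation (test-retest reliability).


r = cov(X,Y) / (SD_X * SD_Y)
r = 286.46 / (16.96 * 17.11)
r = 286.46 / 290.1856
r = 0.9872

0.9872


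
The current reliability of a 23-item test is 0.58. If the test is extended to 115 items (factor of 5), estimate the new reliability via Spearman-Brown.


r_new = (n * rxx) / (1 + (n-1) * rxx)
r_new = (5 * 0.58) / (1 + 4 * 0.58)
r_new = 2.9 / 3.32
r_new = 0.8735

0.8735


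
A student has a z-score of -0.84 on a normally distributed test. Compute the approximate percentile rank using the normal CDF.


CDF(z) = 0.5 * (1 + erf(z/sqrt(2)))
erf(-0.594) = -0.5991
CDF = 0.2005
Percentile rank = 0.2005 * 100 = 20.05

20.05


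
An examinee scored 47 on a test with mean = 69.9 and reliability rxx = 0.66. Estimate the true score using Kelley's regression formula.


T_est = rxx * X + (1 - rxx) * mean
T_est = 0.66 * 47 + 0.34 * 69.9
T_est = 31.02 + 23.766
T_est = 54.786

54.786


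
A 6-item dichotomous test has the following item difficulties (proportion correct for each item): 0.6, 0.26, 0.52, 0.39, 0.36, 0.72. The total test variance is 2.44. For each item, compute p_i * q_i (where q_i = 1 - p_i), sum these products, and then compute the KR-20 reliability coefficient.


For each item, compute p_i * q_i:
  Item 1: 0.6 * 0.4 = 0.24
  Item 2: 0.26 * 0.74 = 0.1924
  Item 3: 0.52 * 0.48 = 0.2496
  Item 4: 0.39 * 0.61 = 0.2379
  Item 5: 0.36 * 0.64 = 0.2304
  Item 6: 0.72 * 0.28 = 0.2016
Sum(p_i * q_i) = 0.24 + 0.1924 + 0.2496 + 0.2379 + 0.2304 + 0.2016 = 1.3519
KR-20 = (k/(k-1)) * (1 - Sum(p_i*q_i) / Var_total)
= (6/5) * (1 - 1.3519/2.44)
= 1.2 * 0.4459
KR-20 = 0.5351

0.5351


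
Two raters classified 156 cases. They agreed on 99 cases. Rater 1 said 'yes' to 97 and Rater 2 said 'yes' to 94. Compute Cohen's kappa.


P_o = 99/156 = 0.634615
P_e = (97*94 + 59*62) / 24336 = 0.524984
kappa = (P_o - P_e) / (1 - P_e)
kappa = (0.634615 - 0.524984) / (1 - 0.524984)
kappa = 0.2308

0.2308


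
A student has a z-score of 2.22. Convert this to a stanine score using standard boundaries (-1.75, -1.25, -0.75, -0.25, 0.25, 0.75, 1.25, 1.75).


Stanine boundaries: [-1.75, -1.25, -0.75, -0.25, 0.25, 0.75, 1.25, 1.75]
z = 2.22
Check each boundary:
  z >= -1.75 -> could be stanine 2
  z >= -1.25 -> could be stanine 3
  z >= -0.75 -> could be stanine 4
  z >= -0.25 -> could be stanine 5
  z >= 0.25 -> could be stanine 6
  z >= 0.75 -> could be stanine 7
  z >= 1.25 -> could be stanine 8
  z >= 1.75 -> could be stanine 9
Highest qualifying boundary gives stanine = 9

9


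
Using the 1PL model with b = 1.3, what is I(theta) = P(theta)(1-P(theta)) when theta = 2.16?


P = 1/(1+exp(-(2.16-1.3))) = 0.7027
I = P*(1-P) = 0.7027 * 0.2973
I = 0.2089

0.2089


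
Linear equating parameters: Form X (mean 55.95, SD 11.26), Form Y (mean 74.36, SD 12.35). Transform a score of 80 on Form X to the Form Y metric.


slope = SD_Y / SD_X = 12.35 / 11.26 ~ 1.0968
intercept = mean_Y - slope * mean_X = 74.36 - (12.35 / 11.26) * 55.95 ~ 12.9939
Y = slope * X + intercept. To avoid rounding drift from the rounded slope/intercept, evaluate the equivalent form Y = mean_Y + SD_Y * (X - mean_X) / SD_X at full precision:
Y = 74.36 + 12.35 * (80 - 55.95) / 11.26
Y = 74.36 + 12.35 * 24.05 / 11.26
Y = 74.36 + 297.0175 / 11.26
Y = 74.36 + 26.3781
Y = 100.7381

100.7381


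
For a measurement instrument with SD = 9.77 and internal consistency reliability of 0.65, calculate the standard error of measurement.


SEM = SD * sqrt(1 - rxx)
SEM = 9.77 * sqrt(1 - 0.65)
SEM = 9.77 * sqrt(0.35) = 9.77 * 0.591608
SEM = 5.78

5.78


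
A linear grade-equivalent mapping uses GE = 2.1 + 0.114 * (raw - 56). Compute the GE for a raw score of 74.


raw - median = 74 - 56 = 18
slope * diff = 0.114 * 18 = 2.052
GE = 2.1 + 2.052
GE = 4.152

4.152


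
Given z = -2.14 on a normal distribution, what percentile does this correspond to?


CDF(z) = 0.5 * (1 + erf(z/sqrt(2)))
erf(-1.5132) = -0.9676
CDF = 0.0162
Percentile rank = 0.0162 * 100 = 1.62

1.62


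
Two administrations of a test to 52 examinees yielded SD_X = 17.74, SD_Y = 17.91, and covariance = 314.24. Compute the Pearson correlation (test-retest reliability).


r = cov(X,Y) / (SD_X * SD_Y)
r = 314.24 / (17.74 * 17.91)
r = 314.24 / 317.7234
r = 0.989

0.989


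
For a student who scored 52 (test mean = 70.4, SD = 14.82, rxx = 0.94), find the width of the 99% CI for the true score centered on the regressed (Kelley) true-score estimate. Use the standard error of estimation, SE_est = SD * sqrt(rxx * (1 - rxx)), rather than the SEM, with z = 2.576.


True score estimate = 0.94*52 + 0.06*70.4 = 53.104
SE_est = SD * sqrt(rxx * (1 - rxx)) = 14.82 * sqrt(0.94 * 0.06) = 14.82 * sqrt(0.0564) = 3.519555
CI = T_est +/- z * SE_est, so width = 2 * z * SE_est = 2 * 2.576 * 3.519555
Width = 18.1327

18.1327


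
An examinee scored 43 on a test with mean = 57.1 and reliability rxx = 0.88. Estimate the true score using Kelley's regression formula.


T_est = rxx * X + (1 - rxx) * mean
T_est = 0.88 * 43 + 0.12 * 57.1
T_est = 37.84 + 6.852
T_est = 44.692

44.692


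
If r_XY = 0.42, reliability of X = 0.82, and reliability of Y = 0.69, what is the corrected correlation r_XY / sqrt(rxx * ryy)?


r_corrected = rxy / sqrt(rxx * ryy)
= 0.42 / sqrt(0.82 * 0.69)
= 0.42 / sqrt(0.5658)
= 0.42 / 0.752197
r_corrected = 0.5584

0.5584


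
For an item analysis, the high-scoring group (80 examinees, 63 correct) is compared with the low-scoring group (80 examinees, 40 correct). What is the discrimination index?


p_upper = 63/80 = 0.7875
p_lower = 40/80 = 0.5
D = 0.7875 - 0.5 = 0.2875

0.2875


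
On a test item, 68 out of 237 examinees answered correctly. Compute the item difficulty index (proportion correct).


Item difficulty p = number correct / total examinees
p = 68 / 237
p = 0.2869

0.2869


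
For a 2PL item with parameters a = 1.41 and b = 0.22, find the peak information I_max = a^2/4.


For 2PL, max info at theta = b = 0.22
I_max = a^2 / 4 = 1.41^2 / 4
= 1.9881 / 4
I_max = 0.497

0.497


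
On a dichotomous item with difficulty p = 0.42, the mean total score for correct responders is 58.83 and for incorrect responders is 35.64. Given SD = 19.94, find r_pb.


q = 1 - p = 0.58
rpb = ((M1 - M0) / SD) * sqrt(p * q)
rpb = ((58.83 - 35.64) / 19.94) * sqrt(0.42 * 0.58)
rpb = 0.574

0.574


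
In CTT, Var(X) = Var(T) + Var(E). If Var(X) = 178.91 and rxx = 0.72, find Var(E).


var_true = rxx * var_obs = 0.72 * 178.91 = 128.8152
var_error = var_obs - var_true
var_error = 178.91 - 128.8152
var_error = 50.0948

50.0948


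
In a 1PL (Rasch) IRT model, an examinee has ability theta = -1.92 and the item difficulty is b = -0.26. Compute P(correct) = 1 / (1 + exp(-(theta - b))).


theta - b = -1.92 - -0.26 = -1.66
exp(-(theta - b)) = exp(1.66) = 5.2593
P = 1 / (1 + 5.2593)
P = 0.1598

0.1598


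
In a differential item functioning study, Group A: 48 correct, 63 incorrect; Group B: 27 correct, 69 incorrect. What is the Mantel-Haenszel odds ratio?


Odds_A = 48/63 = 0.7619
Odds_B = 27/69 = 0.3913
OR = Odds_A / Odds_B = 0.7619 / 0.3913
Exactly, OR = (48 * 69) / (63 * 27) = 3312 / 1701
OR = 1.9471

1.9471


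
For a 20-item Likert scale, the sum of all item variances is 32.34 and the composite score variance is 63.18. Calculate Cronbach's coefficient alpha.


alpha = (k/(k-1)) * (1 - sum(si^2)/s_total^2)
= (20/19) * (1 - 32.34/63.18)
alpha = 0.5138

0.5138


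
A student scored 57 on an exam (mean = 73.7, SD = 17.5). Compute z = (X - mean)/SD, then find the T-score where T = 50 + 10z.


z = (X - mean) / SD = (57 - 73.7) / 17.5
z = -16.7 / 17.5
z = -0.9543
T-score = T = 50 + 10z
Carry z at full precision (z = -16.7 / 17.5) into the conversion:
T-score = 50 + 10 * (-16.7 / 17.5) = 50 + -167 / 17.5
T-score = 50 + -9.5429
T-score = 40.4571

40.4571


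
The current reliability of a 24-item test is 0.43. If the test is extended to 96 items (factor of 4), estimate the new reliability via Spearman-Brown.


r_new = (n * rxx) / (1 + (n-1) * rxx)
r_new = (4 * 0.43) / (1 + 3 * 0.43)
r_new = 1.72 / 2.29
r_new = 0.7511

0.7511


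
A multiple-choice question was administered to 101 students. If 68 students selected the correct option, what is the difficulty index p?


Item difficulty p = number correct / total examinees
p = 68 / 101
p = 0.6733

0.6733


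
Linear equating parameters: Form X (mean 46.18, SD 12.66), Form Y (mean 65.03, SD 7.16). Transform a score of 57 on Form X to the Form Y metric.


slope = SD_Y / SD_X = 7.16 / 12.66 ~ 0.5656
intercept = mean_Y - slope * mean_X = 65.03 - (7.16 / 12.66) * 46.18 ~ 38.9124
Y = slope * X + intercept. To avoid rounding drift from the rounded slope/intercept, evaluate the equivalent form Y = mean_Y + SD_Y * (X - mean_X) / SD_X at full precision:
Y = 65.03 + 7.16 * (57 - 46.18) / 12.66
Y = 65.03 + 7.16 * 10.82 / 12.66
Y = 65.03 + 77.4712 / 12.66
Y = 65.03 + 6.1194
Y = 71.1494

71.1494


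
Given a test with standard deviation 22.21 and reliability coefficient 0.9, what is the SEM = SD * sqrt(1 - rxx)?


SEM = SD * sqrt(1 - rxx)
SEM = 22.21 * sqrt(1 - 0.9)
SEM = 22.21 * sqrt(0.1) = 22.21 * 0.316228
SEM = 7.0234

7.0234


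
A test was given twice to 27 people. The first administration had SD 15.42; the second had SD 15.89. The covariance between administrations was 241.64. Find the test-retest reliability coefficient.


r = cov(X,Y) / (SD_X * SD_Y)
r = 241.64 / (15.42 * 15.89)
r = 241.64 / 245.0238
r = 0.9862

0.9862


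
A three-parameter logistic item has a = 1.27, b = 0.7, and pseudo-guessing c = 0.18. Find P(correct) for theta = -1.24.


logit = 1.27*(-1.24 - 0.7) = -2.4638
P* = 1/(1 + exp(--2.4638)) = 0.0784
P = 0.18 + (1 - 0.18) * 0.0784
P = 0.2443

0.2443


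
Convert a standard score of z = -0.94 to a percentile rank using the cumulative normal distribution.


CDF(z) = 0.5 * (1 + erf(z/sqrt(2)))
erf(-0.6647) = -0.6528
CDF = 0.1736
Percentile rank = 0.1736 * 100 = 17.36

17.36


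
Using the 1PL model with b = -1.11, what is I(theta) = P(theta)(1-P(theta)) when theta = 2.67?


P = 1/(1+exp(-(2.67--1.11))) = 0.9777
I = P*(1-P) = 0.9777 * 0.0223
I = 0.0218

0.0218


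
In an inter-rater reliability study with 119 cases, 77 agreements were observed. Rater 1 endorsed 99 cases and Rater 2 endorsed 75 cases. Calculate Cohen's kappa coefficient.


P_o = 77/119 = 0.647059
P_e = (99*75 + 20*44) / 14161 = 0.58647
kappa = (P_o - P_e) / (1 - P_e)
kappa = (0.647059 - 0.58647) / (1 - 0.58647)
kappa = 0.1465

0.1465


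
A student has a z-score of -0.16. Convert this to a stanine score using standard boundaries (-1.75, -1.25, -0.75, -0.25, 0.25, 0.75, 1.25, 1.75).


Stanine boundaries: [-1.75, -1.25, -0.75, -0.25, 0.25, 0.75, 1.25, 1.75]
z = -0.16
Check each boundary:
  z >= -1.75 -> could be stanine 2
  z >= -1.25 -> could be stanine 3
  z >= -0.75 -> could be stanine 4
  z >= -0.25 -> could be stanine 5
  z < 0.25
  z < 0.75
  z < 1.25
  z < 1.75
Highest qualifying boundary gives stanine = 5

5


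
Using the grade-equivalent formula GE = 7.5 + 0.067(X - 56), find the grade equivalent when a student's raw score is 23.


raw - median = 23 - 56 = -33
slope * diff = 0.067 * -33 = -2.211
GE = 7.5 + -2.211
GE = 5.289

5.289


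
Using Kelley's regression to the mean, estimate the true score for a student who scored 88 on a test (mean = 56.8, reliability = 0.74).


T_est = rxx * X + (1 - rxx) * mean
T_est = 0.74 * 88 + 0.26 * 56.8
T_est = 65.12 + 14.768
T_est = 79.888

79.888


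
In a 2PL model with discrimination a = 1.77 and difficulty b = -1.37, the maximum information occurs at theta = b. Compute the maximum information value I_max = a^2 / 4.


For 2PL, max info at theta = b = -1.37
I_max = a^2 / 4 = 1.77^2 / 4
= 3.1329 / 4
I_max = 0.7832

0.7832


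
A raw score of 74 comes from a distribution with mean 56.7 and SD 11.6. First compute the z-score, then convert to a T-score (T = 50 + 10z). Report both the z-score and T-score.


z = (X - mean) / SD = (74 - 56.7) / 11.6
z = 17.3 / 11.6
z = 1.4914
T-score = T = 50 + 10z
Carry z at full precision (z = 17.3 / 11.6) into the conversion:
T-score = 50 + 10 * (17.3 / 11.6) = 50 + 173 / 11.6
T-score = 50 + 14.9138
T-score = 64.9138

64.9138


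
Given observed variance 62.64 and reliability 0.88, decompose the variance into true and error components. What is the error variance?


var_true = rxx * var_obs = 0.88 * 62.64 = 55.1232
var_error = var_obs - var_true
var_error = 62.64 - 55.1232
var_error = 7.5168

7.5168


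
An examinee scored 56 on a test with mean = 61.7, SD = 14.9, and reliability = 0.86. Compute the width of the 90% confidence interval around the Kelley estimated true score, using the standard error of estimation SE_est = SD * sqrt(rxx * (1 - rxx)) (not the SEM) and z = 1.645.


True score estimate = 0.86*56 + 0.14*61.7 = 56.798
SE_est = SD * sqrt(rxx * (1 - rxx)) = 14.9 * sqrt(0.86 * 0.14) = 14.9 * sqrt(0.1204) = 5.170107
CI = T_est +/- z * SE_est, so width = 2 * z * SE_est = 2 * 1.645 * 5.170107
Width = 17.0097

17.0097


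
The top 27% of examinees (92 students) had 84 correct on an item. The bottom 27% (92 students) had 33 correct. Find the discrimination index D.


p_upper = 84/92 = 0.913
p_lower = 33/92 = 0.3587
D = 0.913 - 0.3587 = 0.5543

0.5543


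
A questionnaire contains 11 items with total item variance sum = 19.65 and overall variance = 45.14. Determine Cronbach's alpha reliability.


alpha = (k/(k-1)) * (1 - sum(si^2)/s_total^2)
= (11/10) * (1 - 19.65/45.14)
alpha = 0.6212

0.6212


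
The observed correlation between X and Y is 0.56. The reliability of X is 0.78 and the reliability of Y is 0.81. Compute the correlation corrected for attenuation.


r_corrected = rxy / sqrt(rxx * ryy)
= 0.56 / sqrt(0.78 * 0.81)
= 0.56 / sqrt(0.6318)
= 0.56 / 0.794858
r_corrected = 0.7045

0.7045


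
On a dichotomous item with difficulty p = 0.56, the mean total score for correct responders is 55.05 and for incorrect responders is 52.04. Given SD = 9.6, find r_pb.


q = 1 - p = 0.44
rpb = ((M1 - M0) / SD) * sqrt(p * q)
rpb = ((55.05 - 52.04) / 9.6) * sqrt(0.56 * 0.44)
rpb = 0.1556

0.1556


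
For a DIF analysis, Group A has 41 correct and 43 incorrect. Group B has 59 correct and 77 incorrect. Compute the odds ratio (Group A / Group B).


Odds_A = 41/43 = 0.9535
Odds_B = 59/77 = 0.7662
OR = Odds_A / Odds_B = 0.9535 / 0.7662
Exactly, OR = (41 * 77) / (43 * 59) = 3157 / 2537
OR = 1.2444

1.2444


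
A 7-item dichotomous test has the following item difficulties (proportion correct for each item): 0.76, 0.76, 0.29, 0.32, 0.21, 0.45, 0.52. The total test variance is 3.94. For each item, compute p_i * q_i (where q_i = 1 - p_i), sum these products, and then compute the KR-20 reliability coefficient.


For each item, compute p_i * q_i:
  Item 1: 0.76 * 0.24 = 0.1824
  Item 2: 0.76 * 0.24 = 0.1824
  Item 3: 0.29 * 0.71 = 0.2059
  Item 4: 0.32 * 0.68 = 0.2176
  Item 5: 0.21 * 0.79 = 0.1659
  Item 6: 0.45 * 0.55 = 0.2475
  Item 7: 0.52 * 0.48 = 0.2496
Sum(p_i * q_i) = 0.1824 + 0.1824 + 0.2059 + 0.2176 + 0.1659 + 0.2475 + 0.2496 = 1.4513
KR-20 = (k/(k-1)) * (1 - Sum(p_i*q_i) / Var_total)
= (7/6) * (1 - 1.4513/3.94)
= 1.1667 * 0.6316
KR-20 = 0.7369

0.7369


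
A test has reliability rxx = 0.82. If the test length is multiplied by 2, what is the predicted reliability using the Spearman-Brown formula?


r_new = (n * rxx) / (1 + (n-1) * rxx)
r_new = (2 * 0.82) / (1 + 1 * 0.82)
r_new = 1.64 / 1.82
r_new = 0.9011

0.9011


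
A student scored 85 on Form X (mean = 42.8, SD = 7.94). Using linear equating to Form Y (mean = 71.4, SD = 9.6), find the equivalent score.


slope = SD_Y / SD_X = 9.6 / 7.94 ~ 1.2091
intercept = mean_Y - slope * mean_X = 71.4 - (9.6 / 7.94) * 42.8 ~ 19.6519
Y = slope * X + intercept. To avoid rounding drift from the rounded slope/intercept, evaluate the equivalent form Y = mean_Y + SD_Y * (X - mean_X) / SD_X at full precision:
Y = 71.4 + 9.6 * (85 - 42.8) / 7.94
Y = 71.4 + 9.6 * 42.2 / 7.94
Y = 71.4 + 405.12 / 7.94
Y = 71.4 + 51.0227
Y = 122.4227

122.4227
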